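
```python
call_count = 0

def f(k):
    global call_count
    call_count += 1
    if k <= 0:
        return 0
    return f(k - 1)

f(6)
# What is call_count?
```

Linear recursion stepping by 1: 7 calls from k=6 down to ≤0.

Answer: 7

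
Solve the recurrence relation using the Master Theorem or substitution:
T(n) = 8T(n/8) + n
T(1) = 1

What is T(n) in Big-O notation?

By Master Theorem: a=8, b=8, f(n)=n. Since log_8(8) = 1 and f(n) = Θ(n^1), Case 2 applies. T(n) = O(n log n).

Answer: O(n log n)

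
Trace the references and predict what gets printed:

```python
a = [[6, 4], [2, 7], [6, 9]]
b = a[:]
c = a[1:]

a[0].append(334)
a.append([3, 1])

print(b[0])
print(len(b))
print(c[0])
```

Key concept: slice with nested mutation.
Step by step:
`a = [[6, 4], [2, 7], [6, 9]]` → a = [[6, 4], [2, 7], [6, 9]]
`b = a[:]` → b = [[6, 4], [2, 7], [6, 9]]
`c = a[1:]` → c = [[2, 7], [6, 9]]
`a[0].append(334)` → a = [[6, 4, 334], [2, 7], [6, 9]]; b = [[6, 4, 334], [2, 7], [6, 9]]
`a.append([3, 1])` → a = [[6, 4, 334], [2, 7], [6, 9], [3, 1]]
`print(b[0])` → prints [6, 4, 334]
`print(len(b))` → prints 3
`print(c[0])` → prints [2, 7]

Answer:
[6, 4, 334]
3
[2, 7]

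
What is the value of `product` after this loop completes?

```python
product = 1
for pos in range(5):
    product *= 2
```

2^5 = 32
`product` takes the values: 1 → 2 → 4 → 8 → 16 → 32

Answer: 32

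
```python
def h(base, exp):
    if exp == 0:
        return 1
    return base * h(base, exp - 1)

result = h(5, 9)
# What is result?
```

h(5, 9) = 5 * 5 * 5 * 5 * 5 * 5 * 5 * 5 * 5 = 1953125

Answer: 1953125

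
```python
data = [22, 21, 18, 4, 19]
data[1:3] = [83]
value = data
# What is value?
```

Trace:
`data = [22, 21, 18, 4, 19]` → data = [22, 21, 18, 4, 19]
`data[1:3] = [83]` → data = [22, 83, 4, 19]
`value = data` → value = [22, 83, 4, 19]
So value = [22, 83, 4, 19]

Answer: [22, 83, 4, 19]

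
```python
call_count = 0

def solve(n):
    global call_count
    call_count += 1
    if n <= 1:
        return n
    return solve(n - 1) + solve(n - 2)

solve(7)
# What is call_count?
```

Calls(n) = 1 + Calls(n-1) + Calls(n-2); Calls(0)=Calls(1)=1. For n=7 this gives 41.

Answer: 41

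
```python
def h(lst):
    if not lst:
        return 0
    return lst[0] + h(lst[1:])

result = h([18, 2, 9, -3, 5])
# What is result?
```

18 + 2 + 9 + (-3) + 5 + 0 = 31

Answer: 31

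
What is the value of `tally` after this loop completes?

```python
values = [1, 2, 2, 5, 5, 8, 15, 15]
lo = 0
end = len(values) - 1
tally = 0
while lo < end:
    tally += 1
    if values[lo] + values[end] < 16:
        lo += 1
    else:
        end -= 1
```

Steps to find pair summing to 16
`tally` takes the values: 0 → 1 → 2 → 3 → 4 → 5 → 6 → 7

Answer: 7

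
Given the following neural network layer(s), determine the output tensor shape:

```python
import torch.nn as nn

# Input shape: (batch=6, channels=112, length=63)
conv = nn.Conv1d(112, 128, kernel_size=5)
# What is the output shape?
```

Input: (6, 112, 63) -> Output: (6, 128, 59)

Answer: (6, 128, 59)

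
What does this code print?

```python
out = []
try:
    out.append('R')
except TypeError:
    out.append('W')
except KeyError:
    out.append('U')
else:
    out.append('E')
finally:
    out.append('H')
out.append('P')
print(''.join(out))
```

Execution trace: 'R' (try body, no exception) → 'E' (else) → 'H' (finally) → 'P' (after the try/except). Output: REHP

Answer: REHP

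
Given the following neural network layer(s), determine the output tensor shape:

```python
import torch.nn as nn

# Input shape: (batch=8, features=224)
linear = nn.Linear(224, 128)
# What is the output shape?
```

Input: (8, 224) -> Output: (8, 128)

Answer: (8, 128)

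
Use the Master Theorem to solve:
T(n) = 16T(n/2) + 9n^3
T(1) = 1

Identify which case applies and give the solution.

a=16, b=2, f(n)=9n^3. log_2(16) = 4. Since c=3 < 4, Case 1 applies: T(n) = Θ(n^log_b(a)) = O(n^4).

Answer: O(n^4) - Case 1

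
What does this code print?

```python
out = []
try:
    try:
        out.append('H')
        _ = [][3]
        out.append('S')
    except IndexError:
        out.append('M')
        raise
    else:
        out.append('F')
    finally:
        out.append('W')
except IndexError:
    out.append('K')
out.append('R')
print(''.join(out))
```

Execution trace: 'H' (inner try body) → 'M' (inner except IndexError) → 'W' (inner finally) → 'K' (outer except IndexError) → 'R' (after the try/except). Output: HMWKR

Answer: HMWKR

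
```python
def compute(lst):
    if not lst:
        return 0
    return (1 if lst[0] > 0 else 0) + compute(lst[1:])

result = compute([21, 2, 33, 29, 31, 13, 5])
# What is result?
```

Count of positive elements in [21, 2, 33, 29, 31, 13, 5] = 7

Answer: 7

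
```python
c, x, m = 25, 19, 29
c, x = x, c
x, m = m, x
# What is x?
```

Trace:
`c, x, m = 25, 19, 29` → c = 25; x = 19; m = 29
`c, x = x, c` → c = 19; x = 25
`x, m = m, x` → x = 29; m = 25
So x = 29

Answer: 29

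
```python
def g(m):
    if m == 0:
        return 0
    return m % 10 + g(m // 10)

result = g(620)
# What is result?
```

Sum of digits of 620: 0 + 2 + 6 = 8

Answer: 8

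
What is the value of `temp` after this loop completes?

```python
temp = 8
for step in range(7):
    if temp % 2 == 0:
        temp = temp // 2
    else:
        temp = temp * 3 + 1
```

Collatz-style transformation from 8
`temp` takes the values: 8 → 4 → 2 → 1 → 4 → 2 → 1 → 4

Answer: 4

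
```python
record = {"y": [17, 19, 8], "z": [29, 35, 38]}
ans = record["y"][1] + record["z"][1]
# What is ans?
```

Trace:
`record = {"y": [17, 19, 8], "z": [29, 35, 38]}` → record = {'y': [17, 19, 8], 'z': [29, 35, 38]}
`ans = record["y"][1] + record["z"][1]` → ans = 54
So ans = 54

Answer: 54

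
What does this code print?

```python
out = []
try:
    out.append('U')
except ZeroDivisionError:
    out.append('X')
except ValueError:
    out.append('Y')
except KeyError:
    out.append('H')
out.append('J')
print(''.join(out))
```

Execution trace: 'U' (try body, no exception) → 'J' (after the try/except). Output: UJ

Answer: UJ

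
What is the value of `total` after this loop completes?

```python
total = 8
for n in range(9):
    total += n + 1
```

Start at 8, add 1 to 9 = 53
`total` takes the values: 8 → 9 → 11 → 14 → 18 → 23 → 29 → 36 → 44 → 53

Answer: 53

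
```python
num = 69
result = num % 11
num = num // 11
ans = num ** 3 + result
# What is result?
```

Trace:
`num = 69` → num = 69
`result = num % 11` → result = 3
`num = num // 11` → num = 6
`ans = num ** 3 + result` → ans = 219
So result = 3

Answer: 3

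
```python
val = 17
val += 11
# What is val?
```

Trace:
`val = 17` → val = 17
`val += 11` → val = 28
So val = 28

Answer: 28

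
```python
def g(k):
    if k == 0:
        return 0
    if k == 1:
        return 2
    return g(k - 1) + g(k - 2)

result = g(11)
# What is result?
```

Build up from base cases: g(0)=0, g(1)=2, g(2)=2, g(3)=4, g(4)=6, g(5)=10, g(6)=16, ..., g(11)=178

Answer: 178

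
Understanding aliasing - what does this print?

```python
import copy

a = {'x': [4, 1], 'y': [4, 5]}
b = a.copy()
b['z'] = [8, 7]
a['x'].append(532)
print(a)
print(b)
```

Key concept: shallow copy of dict with mutable values.
Step by step:
`a = {'x': [4, 1], 'y': [4, 5]}` → a = {'x': [4, 1], 'y': [4, 5]}
`b = a.copy()` → b = {'x': [4, 1], 'y': [4, 5]}
`b['z'] = [8, 7]` → b = {'x': [4, 1], 'y': [4, 5], 'z': [8, 7]}
`a['x'].append(532)` → a = {'x': [4, 1, 532], 'y': [4, 5]}; b = {'x': [4, 1, 532], 'y': [4, 5], 'z': [8, 7]}
`print(a)` → prints {'x': [4, 1, 532], 'y': [4, 5]}
`print(b)` → prints {'x': [4, 1, 532], 'y': [4, 5], 'z': [8, 7]}

Answer:
{'x': [4, 1, 532], 'y': [4, 5]}
{'x': [4, 1, 532], 'y': [4, 5], 'z': [8, 7]}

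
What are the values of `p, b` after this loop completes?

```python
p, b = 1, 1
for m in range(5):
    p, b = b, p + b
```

Fibonacci: after 5 iterations
`p, b` takes the values: (1, 1) → (1, 2) → (2, 3) → (3, 5) → (5, 8) → (8, 13)

Answer: 8, 13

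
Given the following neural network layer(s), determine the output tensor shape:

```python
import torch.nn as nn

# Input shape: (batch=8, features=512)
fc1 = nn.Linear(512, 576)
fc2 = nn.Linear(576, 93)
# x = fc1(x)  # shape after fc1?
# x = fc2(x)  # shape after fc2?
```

Input: (8, 512) -> after fc1: (8, 576) -> Output: (8, 93)

Answer: (8, 93)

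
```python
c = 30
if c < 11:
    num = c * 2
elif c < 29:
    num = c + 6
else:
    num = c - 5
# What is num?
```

Trace:
`c = 30` → c = 30
`if c < 11: ...` → c < 11 is False, c < 29 is False, take else branch → num = 25
So num = 25

Answer: 25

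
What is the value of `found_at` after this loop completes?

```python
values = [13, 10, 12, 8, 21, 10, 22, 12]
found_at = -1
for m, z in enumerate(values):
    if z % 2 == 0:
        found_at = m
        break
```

First even number index in [13, 10, 12, 8, 21, 10, 22, 12]
`found_at` takes the values: -1 → 1

Answer: 1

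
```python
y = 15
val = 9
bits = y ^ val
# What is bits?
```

Trace:
`y = 15` → y = 15
`val = 9` → val = 9
`bits = y ^ val` → bits = 6
So bits = 6

Answer: 6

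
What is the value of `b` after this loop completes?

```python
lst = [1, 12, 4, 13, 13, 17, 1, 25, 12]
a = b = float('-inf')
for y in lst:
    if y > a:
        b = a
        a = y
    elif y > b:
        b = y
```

Second largest (with repeats) in [1, 12, 4, 13, 13, 17, 1, 25, 12]
`b` takes the values: -inf → 1 → 4 → 12 → 13 → 17

Answer: 17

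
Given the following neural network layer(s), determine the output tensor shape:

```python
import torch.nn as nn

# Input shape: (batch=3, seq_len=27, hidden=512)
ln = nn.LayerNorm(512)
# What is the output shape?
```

Input: (3, 27, 512) -> Output: (3, 27, 512)

Answer: (3, 27, 512)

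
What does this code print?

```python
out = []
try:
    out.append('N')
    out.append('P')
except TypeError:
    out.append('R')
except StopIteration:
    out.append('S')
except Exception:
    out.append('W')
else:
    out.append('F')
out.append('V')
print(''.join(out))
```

Execution trace: 'N' (try body) → 'P' (try body, no exception) → 'F' (else) → 'V' (after the try/except). Output: NPFV

Answer: NPFV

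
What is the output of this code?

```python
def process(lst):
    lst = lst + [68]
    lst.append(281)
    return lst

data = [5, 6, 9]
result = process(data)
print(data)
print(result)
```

Key concept: rebinding parameter vs mutation.
Step by step:
`data = [5, 6, 9]` → data = [5, 6, 9]
`result = process(data)` → result = [5, 6, 9, 68, 281]
`print(data)` → prints [5, 6, 9]
`print(result)` → prints [5, 6, 9, 68, 281]

Answer:
[5, 6, 9]
[5, 6, 9, 68, 281]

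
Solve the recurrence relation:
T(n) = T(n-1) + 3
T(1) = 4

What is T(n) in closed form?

Unrolling: T(n) = T(1) + 3·(n-1) = 4 + 3(n-1) = 3n + 1.

Answer: T(n) = 3n + 1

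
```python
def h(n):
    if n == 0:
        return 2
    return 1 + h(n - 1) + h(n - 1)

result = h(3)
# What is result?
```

h(n) = 1 + 2·h(n-1), h(0)=2. Closed form: (2+1)·2^3 - 1 = 23.

Answer: 23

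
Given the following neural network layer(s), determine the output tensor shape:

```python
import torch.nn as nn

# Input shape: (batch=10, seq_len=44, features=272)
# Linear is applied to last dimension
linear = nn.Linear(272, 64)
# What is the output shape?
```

Input: (10, 44, 272) -> Output: (10, 44, 64)

Answer: (10, 44, 64)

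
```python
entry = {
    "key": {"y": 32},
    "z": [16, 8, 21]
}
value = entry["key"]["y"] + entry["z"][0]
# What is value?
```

Trace:
`entry = { ...` → entry = {'key': {'y': 32}, 'z': [16, 8, 21]}
`value = entry["key"]["y"] + entry["z"][0]` → value = 48
So value = 48

Answer: 48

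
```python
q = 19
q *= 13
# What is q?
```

Trace:
`q = 19` → q = 19
`q *= 13` → q = 247
So q = 247

Answer: 247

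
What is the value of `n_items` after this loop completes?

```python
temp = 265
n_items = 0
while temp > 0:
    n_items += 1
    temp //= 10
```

Count digits by repeated division by 10
`n_items` takes the values: 0 → 1 → 2 → 3

Answer: 3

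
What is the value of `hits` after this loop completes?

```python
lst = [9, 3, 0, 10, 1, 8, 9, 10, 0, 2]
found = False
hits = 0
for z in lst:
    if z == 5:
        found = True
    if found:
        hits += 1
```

Count elements after first 5 in [9, 3, 0, 10, 1, 8, 9, 10, 0, 2]
`hits` takes the values: 0

Answer: 0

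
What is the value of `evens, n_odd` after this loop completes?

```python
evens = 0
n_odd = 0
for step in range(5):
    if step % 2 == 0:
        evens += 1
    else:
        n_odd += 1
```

Count evens and odds in range(5)
`evens, n_odd` takes the values: (0, 0) → (1, 0) → (1, 1) → (2, 1) → (2, 2) → (3, 2)

Answer: 3, 2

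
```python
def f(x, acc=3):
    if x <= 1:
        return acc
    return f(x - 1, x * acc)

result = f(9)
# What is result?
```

Accumulator trace (n, acc): (9, 3) -> (8, 27) -> (7, 216) -> (6, 1512) -> (5, 9072) -> (4, 45360) -> (3, 181440) -> (2, 544320) -> (1, 1088640) -> return 1088640

Answer: 1088640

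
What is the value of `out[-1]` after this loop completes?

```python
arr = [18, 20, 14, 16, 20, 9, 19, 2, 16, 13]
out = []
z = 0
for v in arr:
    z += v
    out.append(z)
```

Cumulative sum ends at 147
`out` takes the values: [] → [18] → [18, 38] → [18, 38, 52] → [18, 38, 52, 68] → [18, 38, 52, 68, 88] → [18, 38, 52, 68, 88, 97] → [18, 38, 52, 68, 88, 97, 116] → [18, 38, 52, 68, 88, 97, 116, 118] → [18, 38, 52, 68, 88, 97, 116, 118, 134] → [18, 38, 52, 68, 88, 97, 116, 118, 134, 147]
So `out[-1]` = 147

Answer: 147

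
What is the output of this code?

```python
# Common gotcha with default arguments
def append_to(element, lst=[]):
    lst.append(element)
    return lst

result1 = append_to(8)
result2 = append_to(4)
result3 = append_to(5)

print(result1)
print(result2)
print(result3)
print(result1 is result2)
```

Key concept: mutable default argument gotcha.
Step by step:
`result1 = append_to(8)` → result1 = [8]
`result2 = append_to(4)` → result1 = [8, 4] (same object as result2); result2 = [8, 4] (same object as result1)
`result3 = append_to(5)` → result1 = [8, 4, 5] (same object as result2, result3); result2 = [8, 4, 5] (same object as result1, result3); result3 = [8, 4, 5] (same object as result1, result2)
`print(result1)` → prints [8, 4, 5]
`print(result2)` → prints [8, 4, 5]
`print(result3)` → prints [8, 4, 5]
`print(result1 is result2)` → prints True

Answer:
[8, 4, 5]
[8, 4, 5]
[8, 4, 5]
True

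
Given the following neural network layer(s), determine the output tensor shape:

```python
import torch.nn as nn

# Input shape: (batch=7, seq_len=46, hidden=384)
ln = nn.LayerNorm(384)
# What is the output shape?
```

Input: (7, 46, 384) -> Output: (7, 46, 384)

Answer: (7, 46, 384)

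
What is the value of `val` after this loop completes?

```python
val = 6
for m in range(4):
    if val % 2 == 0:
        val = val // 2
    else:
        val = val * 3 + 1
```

Collatz-style transformation from 6
`val` takes the values: 6 → 3 → 10 → 5 → 16

Answer: 16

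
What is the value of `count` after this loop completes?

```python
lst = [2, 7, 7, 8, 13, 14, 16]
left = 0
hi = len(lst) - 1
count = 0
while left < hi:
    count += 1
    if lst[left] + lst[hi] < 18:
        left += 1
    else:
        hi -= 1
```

Steps to find pair summing to 18
`count` takes the values: 0 → 1 → 2 → 3 → 4 → 5 → 6

Answer: 6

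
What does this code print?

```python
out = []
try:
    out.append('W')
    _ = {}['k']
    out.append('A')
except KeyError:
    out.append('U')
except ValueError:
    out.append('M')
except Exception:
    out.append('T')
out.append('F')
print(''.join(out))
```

Execution trace: 'W' (try body) → 'U' (except KeyError) → 'F' (after the try/except). Output: WUF

Answer: WUF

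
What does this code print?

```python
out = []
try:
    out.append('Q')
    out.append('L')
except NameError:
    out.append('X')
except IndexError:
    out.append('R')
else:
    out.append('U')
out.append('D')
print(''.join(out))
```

Execution trace: 'Q' (try body) → 'L' (try body, no exception) → 'U' (else) → 'D' (after the try/except). Output: QLUD

Answer: QLUD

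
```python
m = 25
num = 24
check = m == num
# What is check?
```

Trace:
`m = 25` → m = 25
`num = 24` → num = 24
`check = m == num` → check = False
So check = False

Answer: False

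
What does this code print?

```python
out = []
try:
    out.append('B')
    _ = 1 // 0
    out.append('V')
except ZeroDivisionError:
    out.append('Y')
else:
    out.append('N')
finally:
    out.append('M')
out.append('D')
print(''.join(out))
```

Execution trace: 'B' (try body) → 'Y' (except ZeroDivisionError) → 'M' (finally) → 'D' (after the try/except). Output: BYMD

Answer: BYMD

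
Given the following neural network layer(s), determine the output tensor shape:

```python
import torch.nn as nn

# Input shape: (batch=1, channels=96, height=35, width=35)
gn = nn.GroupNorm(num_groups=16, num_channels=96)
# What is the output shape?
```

Input: (1, 96, 35, 35) -> Output: (1, 96, 35, 35)

Answer: (1, 96, 35, 35)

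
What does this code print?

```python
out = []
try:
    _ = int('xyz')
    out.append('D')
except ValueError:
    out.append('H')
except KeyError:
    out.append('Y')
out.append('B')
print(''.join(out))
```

Execution trace: 'H' (except ValueError) → 'B' (after the try/except). Output: HB

Answer: HB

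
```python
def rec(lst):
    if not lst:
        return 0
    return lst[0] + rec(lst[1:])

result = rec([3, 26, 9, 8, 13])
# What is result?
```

3 + 26 + 9 + 8 + 13 + 0 = 59

Answer: 59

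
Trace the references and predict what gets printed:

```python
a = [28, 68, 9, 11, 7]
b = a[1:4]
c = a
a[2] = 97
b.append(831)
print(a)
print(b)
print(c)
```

Key concept: slice vs alias.
Step by step:
`a = [28, 68, 9, 11, 7]` → a = [28, 68, 9, 11, 7]
`b = a[1:4]` → b = [68, 9, 11]
`c = a` → c = [28, 68, 9, 11, 7] (same object as a)
`a[2] = 97` → a = [28, 68, 97, 11, 7] (same object as c); c = [28, 68, 97, 11, 7] (same object as a)
`b.append(831)` → b = [68, 9, 11, 831]
`print(a)` → prints [28, 68, 97, 11, 7]
`print(b)` → prints [68, 9, 11, 831]
`print(c)` → prints [28, 68, 97, 11, 7]

Answer:
[28, 68, 97, 11, 7]
[68, 9, 11, 831]
[28, 68, 97, 11, 7]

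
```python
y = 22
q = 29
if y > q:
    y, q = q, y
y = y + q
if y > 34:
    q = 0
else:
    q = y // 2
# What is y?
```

Trace:
`y = 22` → y = 22
`q = 29` → q = 29
`if y > q: ...` → y > q is False → no variable changes
`y = y + q` → y = 51
`if y > 34: ...` → y > 34 is True → q = 0
So y = 51

Answer: 51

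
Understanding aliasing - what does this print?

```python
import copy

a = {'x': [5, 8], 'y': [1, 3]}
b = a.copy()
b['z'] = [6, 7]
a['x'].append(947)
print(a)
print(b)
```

Key concept: shallow copy of dict with mutable values.
Step by step:
`a = {'x': [5, 8], 'y': [1, 3]}` → a = {'x': [5, 8], 'y': [1, 3]}
`b = a.copy()` → b = {'x': [5, 8], 'y': [1, 3]}
`b['z'] = [6, 7]` → b = {'x': [5, 8], 'y': [1, 3], 'z': [6, 7]}
`a['x'].append(947)` → a = {'x': [5, 8, 947], 'y': [1, 3]}; b = {'x': [5, 8, 947], 'y': [1, 3], 'z': [6, 7]}
`print(a)` → prints {'x': [5, 8, 947], 'y': [1, 3]}
`print(b)` → prints {'x': [5, 8, 947], 'y': [1, 3], 'z': [6, 7]}

Answer:
{'x': [5, 8, 947], 'y': [1, 3]}
{'x': [5, 8, 947], 'y': [1, 3], 'z': [6, 7]}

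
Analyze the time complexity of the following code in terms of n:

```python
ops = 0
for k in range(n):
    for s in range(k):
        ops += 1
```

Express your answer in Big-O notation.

Each loop level contributes: n × n. Multiplying the contributions gives O(n^2).

Answer: O(n^2)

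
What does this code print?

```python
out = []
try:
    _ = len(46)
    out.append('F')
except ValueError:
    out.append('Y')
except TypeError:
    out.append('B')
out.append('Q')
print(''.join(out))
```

Execution trace: 'B' (except TypeError) → 'Q' (after the try/except). Output: BQ

Answer: BQ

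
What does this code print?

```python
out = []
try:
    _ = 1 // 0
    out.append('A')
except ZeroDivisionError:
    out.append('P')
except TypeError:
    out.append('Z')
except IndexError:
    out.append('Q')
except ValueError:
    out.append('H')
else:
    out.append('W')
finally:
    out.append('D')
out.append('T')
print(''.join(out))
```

Execution trace: 'P' (except ZeroDivisionError) → 'D' (finally) → 'T' (after the try/except). Output: PDT

Answer: PDT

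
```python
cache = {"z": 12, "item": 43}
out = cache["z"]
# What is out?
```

Trace:
`cache = {"z": 12, "item": 43}` → cache = {'z': 12, 'item': 43}
`out = cache["z"]` → out = 12
So out = 12

Answer: 12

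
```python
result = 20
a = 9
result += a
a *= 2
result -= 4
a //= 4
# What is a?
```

Trace:
`result = 20` → result = 20
`a = 9` → a = 9
`result += a` → result = 29
`a *= 2` → a = 18
`result -= 4` → result = 25
`a //= 4` → a = 4
So a = 4

Answer: 4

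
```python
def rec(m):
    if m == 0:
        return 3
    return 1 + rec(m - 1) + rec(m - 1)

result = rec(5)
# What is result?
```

rec(m) = 1 + 2·rec(m-1), rec(0)=3. Closed form: (3+1)·2^5 - 1 = 127.

Answer: 127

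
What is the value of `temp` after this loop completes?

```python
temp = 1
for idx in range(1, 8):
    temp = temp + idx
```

Start at 1, add 1 through 7
`temp` takes the values: 1 → 2 → 4 → 7 → 11 → 16 → 22 → 29

Answer: 29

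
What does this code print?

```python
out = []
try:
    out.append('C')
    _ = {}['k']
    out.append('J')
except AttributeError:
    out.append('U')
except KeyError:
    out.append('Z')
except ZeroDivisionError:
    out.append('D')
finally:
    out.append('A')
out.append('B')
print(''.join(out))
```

Execution trace: 'C' (try body) → 'Z' (except KeyError) → 'A' (finally) → 'B' (after the try/except). Output: CZAB

Answer: CZAB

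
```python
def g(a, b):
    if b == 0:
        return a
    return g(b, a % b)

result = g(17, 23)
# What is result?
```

g(17, 23) -> g(23, 17) -> g(17, 6) -> g(6, 5) -> g(5, 1) -> g(1, 0) -> 1

Answer: 1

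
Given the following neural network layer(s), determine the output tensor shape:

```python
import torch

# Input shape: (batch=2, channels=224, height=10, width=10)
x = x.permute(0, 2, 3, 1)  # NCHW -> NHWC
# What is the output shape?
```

Input: (2, 224, 10, 10) -> Output: (2, 10, 10, 224)

Answer: (2, 10, 10, 224)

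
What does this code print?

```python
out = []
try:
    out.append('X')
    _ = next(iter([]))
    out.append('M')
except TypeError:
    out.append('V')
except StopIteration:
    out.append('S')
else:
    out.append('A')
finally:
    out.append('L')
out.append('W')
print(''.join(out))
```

Execution trace: 'X' (try body) → 'S' (except StopIteration) → 'L' (finally) → 'W' (after the try/except). Output: XSLW

Answer: XSLW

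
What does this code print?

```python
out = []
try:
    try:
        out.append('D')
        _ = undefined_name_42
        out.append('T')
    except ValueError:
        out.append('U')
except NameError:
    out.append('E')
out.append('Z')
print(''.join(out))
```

Execution trace: 'D' (try body) → 'E' (outer except NameError) → 'Z' (after the try/except). Output: DEZ

Answer: DEZ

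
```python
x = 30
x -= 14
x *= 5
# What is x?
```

Trace:
`x = 30` → x = 30
`x -= 14` → x = 16
`x *= 5` → x = 80
So x = 80

Answer: 80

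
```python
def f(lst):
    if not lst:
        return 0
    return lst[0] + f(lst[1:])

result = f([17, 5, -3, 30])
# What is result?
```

17 + 5 + (-3) + 30 + 0 = 49

Answer: 49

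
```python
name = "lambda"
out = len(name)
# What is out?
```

Trace:
`name = "lambda"` → name = 'lambda'
`out = len(name)` → out = 6
So out = 6

Answer: 6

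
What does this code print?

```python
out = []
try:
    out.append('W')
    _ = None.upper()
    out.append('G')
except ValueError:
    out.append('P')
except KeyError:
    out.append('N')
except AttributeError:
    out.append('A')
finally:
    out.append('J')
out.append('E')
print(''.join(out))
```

Execution trace: 'W' (try body) → 'A' (except AttributeError) → 'J' (finally) → 'E' (after the try/except). Output: WAJE

Answer: WAJE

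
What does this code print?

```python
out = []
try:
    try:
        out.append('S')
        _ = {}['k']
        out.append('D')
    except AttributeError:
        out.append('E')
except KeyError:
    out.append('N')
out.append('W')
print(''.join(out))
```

Execution trace: 'S' (inner try body) → 'N' (outer except KeyError) → 'W' (after the try/except). Output: SNW

Answer: SNW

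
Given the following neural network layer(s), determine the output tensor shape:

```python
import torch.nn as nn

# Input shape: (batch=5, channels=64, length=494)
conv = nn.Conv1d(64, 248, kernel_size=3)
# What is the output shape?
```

Input: (5, 64, 494) -> Output: (5, 248, 492)

Answer: (5, 248, 492)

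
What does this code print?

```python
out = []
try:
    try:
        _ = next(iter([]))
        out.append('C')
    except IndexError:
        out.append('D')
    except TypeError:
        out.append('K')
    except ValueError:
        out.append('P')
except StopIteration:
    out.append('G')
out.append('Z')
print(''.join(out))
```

Execution trace: 'G' (outer except StopIteration) → 'Z' (after the try/except). Output: GZ

Answer: GZ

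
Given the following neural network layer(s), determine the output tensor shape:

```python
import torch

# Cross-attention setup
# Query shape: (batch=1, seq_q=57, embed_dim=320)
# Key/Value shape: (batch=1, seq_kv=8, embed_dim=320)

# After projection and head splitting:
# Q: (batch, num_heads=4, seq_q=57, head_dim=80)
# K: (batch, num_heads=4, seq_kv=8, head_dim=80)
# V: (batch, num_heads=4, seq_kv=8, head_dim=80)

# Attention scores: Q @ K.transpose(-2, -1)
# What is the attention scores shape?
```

Input: (1, 57, 320) -> Output: (1, 4, 57, 8)

Answer: (1, 4, 57, 8)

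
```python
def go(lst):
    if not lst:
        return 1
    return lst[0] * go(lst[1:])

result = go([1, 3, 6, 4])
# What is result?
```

Product over [1, 3, 6, 4] = 1 * 3 * 6 * 4 = 72

Answer: 72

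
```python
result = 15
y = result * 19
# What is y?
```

Trace:
`result = 15` → result = 15
`y = result * 19` → y = 285
So y = 285

Answer: 285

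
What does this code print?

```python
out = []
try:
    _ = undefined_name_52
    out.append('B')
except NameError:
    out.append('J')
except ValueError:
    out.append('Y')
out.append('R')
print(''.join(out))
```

Execution trace: 'J' (except NameError) → 'R' (after the try/except). Output: JR

Answer: JR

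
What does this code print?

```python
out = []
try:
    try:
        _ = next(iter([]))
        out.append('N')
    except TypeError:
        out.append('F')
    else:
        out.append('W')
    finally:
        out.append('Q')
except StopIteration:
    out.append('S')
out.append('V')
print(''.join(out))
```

Execution trace: 'Q' (finally) → 'S' (outer except StopIteration) → 'V' (after the try/except). Output: QSV

Answer: QSV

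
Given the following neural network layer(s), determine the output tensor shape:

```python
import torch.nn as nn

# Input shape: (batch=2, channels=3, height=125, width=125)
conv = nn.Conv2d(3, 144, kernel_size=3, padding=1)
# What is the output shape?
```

Input: (2, 3, 125, 125) -> Output: (2, 144, 125, 125)

Answer: (2, 144, 125, 125)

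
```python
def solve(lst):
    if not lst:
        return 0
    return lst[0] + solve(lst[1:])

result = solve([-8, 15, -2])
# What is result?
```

(-8) + 15 + (-2) + 0 = 5

Answer: 5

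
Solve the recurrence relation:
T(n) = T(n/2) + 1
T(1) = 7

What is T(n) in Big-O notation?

Each step divides n by 2 and adds 1. After log_2(n) steps we reach T(1)=7. So T(n) = 1·log_2(n) + 7 = O(log n).

Answer: O(log n)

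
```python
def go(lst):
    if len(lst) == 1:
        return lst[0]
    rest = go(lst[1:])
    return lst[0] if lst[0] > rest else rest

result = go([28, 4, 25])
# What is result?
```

Recursive max over [28, 4, 25] = 28

Answer: 28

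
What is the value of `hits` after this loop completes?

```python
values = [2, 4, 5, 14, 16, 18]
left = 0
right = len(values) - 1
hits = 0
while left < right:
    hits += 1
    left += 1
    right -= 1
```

Iterations until pointers meet (list length 6)
`hits` takes the values: 0 → 1 → 2 → 3

Answer: 3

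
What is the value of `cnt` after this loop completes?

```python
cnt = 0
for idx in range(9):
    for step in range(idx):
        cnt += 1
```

Triangle number: 0+1+2+...+8
`cnt` takes the values: 0 → 1 → 2 → 3 → 4 → 5 → 6 → 7 → 8 → 9 → 10 → 11 → 12 → 13 → 14 → 15 → 16 → 17 → 18 → 19 → 20 → 21 → 22 → 23 → 24 → 25 → 26 → 27 → 28 → 29 → 30 → 31 → 32 → 33 → 34 → 35 → 36

Answer: 36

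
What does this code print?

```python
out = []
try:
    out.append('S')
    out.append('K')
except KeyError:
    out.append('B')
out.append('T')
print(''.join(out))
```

Execution trace: 'S' (try body) → 'K' (try body, no exception) → 'T' (after the try/except). Output: SKT

Answer: SKT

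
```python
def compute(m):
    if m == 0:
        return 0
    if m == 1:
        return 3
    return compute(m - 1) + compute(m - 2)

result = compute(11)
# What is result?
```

Build up from base cases: compute(0)=0, compute(1)=3, compute(2)=3, compute(3)=6, compute(4)=9, compute(5)=15, compute(6)=24, ..., compute(11)=267

Answer: 267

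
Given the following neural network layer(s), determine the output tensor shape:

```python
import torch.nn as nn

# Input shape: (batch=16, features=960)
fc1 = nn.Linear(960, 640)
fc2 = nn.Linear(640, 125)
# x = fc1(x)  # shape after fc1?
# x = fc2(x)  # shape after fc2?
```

Input: (16, 960) -> after fc1: (16, 640) -> Output: (16, 125)

Answer: (16, 125)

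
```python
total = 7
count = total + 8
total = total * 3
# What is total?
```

Trace:
`total = 7` → total = 7
`count = total + 8` → count = 15
`total = total * 3` → total = 21
So total = 21

Answer: 21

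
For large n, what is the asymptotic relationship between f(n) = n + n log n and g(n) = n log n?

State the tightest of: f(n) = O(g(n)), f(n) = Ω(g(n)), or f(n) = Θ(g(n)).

n + n log n vs n log n: f(n) = Θ(g(n)) — they are asymptotically equivalent (the n term is dominated).

Answer: f(n) = Θ(g(n)) — they are asymptotically equivalent (the n term is dominated).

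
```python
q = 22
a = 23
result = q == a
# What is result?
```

Trace:
`q = 22` → q = 22
`a = 23` → a = 23
`result = q == a` → result = False
So result = False

Answer: False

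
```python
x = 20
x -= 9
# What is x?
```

Trace:
`x = 20` → x = 20
`x -= 9` → x = 11
So x = 11

Answer: 11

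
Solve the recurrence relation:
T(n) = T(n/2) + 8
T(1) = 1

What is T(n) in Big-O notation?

Each step divides n by 2 and adds 8. After log_2(n) steps we reach T(1)=1. So T(n) = 8·log_2(n) + 1 = O(log n).

Answer: O(log n)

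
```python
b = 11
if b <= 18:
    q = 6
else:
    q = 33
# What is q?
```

Trace:
`b = 11` → b = 11
`if b <= 18: ...` → b <= 18 is True → q = 6
So q = 6

Answer: 6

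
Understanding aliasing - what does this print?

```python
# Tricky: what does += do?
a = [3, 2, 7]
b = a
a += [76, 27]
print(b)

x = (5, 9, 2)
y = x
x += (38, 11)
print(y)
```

Key concept: += behavior differs for mutable vs immutable.
Step by step:
`a = [3, 2, 7]` → a = [3, 2, 7]
`b = a` → b = [3, 2, 7] (same object as a)
`a += [76, 27]` → a = [3, 2, 7, 76, 27] (same object as b); b = [3, 2, 7, 76, 27] (same object as a)
`print(b)` → prints [3, 2, 7, 76, 27]
`x = (5, 9, 2)` → x = (5, 9, 2)
`y = x` → y = (5, 9, 2)
`x += (38, 11)` → x = (5, 9, 2, 38, 11)
`print(y)` → prints (5, 9, 2)

Answer:
[3, 2, 7, 76, 27]
(5, 9, 2)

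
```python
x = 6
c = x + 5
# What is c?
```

Trace:
`x = 6` → x = 6
`c = x + 5` → c = 11
So c = 11

Answer: 11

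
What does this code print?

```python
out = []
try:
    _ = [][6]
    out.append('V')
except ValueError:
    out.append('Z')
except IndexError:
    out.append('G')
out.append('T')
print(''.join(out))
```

Execution trace: 'G' (except IndexError) → 'T' (after the try/except). Output: GT

Answer: GT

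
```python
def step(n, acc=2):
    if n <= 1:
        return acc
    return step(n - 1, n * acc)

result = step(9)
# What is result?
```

Accumulator trace (n, acc): (9, 2) -> (8, 18) -> (7, 144) -> (6, 1008) -> (5, 6048) -> (4, 30240) -> (3, 120960) -> (2, 362880) -> (1, 725760) -> return 725760

Answer: 725760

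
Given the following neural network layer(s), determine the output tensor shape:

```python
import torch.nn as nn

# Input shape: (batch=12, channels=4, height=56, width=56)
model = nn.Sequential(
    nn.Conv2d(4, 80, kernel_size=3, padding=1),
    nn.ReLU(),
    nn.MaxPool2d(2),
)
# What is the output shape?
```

Input: (12, 4, 56, 56) -> after Conv2d: (12, 80, 56, 56) -> after ReLU: (12, 80, 56, 56) -> Output: (12, 80, 28, 28)

Answer: (12, 80, 28, 28)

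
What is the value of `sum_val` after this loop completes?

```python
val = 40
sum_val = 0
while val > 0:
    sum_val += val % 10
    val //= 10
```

Sum digits of 40
`sum_val` takes the values: 0 → 4

Answer: 4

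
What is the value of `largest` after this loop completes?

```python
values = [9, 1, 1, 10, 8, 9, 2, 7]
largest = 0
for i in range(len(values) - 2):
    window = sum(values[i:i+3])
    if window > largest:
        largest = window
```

Max sum of 3-element window in [9, 1, 1, 10, 8, 9, 2, 7]
`largest` takes the values: 0 → 11 → 12 → 19 → 27

Answer: 27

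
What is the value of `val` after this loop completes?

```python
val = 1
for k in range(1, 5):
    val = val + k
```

Start at 1, add 1 through 4
`val` takes the values: 1 → 2 → 4 → 7 → 11

Answer: 11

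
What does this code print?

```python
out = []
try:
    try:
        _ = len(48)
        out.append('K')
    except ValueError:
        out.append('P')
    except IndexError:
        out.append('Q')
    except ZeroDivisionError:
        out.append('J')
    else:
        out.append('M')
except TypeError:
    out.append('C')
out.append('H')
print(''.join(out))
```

Execution trace: 'C' (outer except TypeError) → 'H' (after the try/except). Output: CH

Answer: CH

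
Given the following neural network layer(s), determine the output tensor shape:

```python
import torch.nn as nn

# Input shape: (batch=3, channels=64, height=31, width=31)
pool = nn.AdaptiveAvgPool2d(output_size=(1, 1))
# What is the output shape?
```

Input: (3, 64, 31, 31) -> Output: (3, 64, 1, 1)

Answer: (3, 64, 1, 1)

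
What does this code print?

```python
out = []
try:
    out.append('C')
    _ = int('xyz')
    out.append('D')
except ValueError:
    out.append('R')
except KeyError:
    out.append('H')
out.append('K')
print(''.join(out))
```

Execution trace: 'C' (try body) → 'R' (except ValueError) → 'K' (after the try/except). Output: CRK

Answer: CRK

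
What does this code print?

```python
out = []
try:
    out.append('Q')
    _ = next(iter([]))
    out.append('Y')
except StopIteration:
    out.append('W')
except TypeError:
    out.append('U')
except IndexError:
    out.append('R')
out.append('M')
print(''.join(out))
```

Execution trace: 'Q' (try body) → 'W' (except StopIteration) → 'M' (after the try/except). Output: QWM

Answer: QWM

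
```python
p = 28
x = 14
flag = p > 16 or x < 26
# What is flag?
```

Trace:
`p = 28` → p = 28
`x = 14` → x = 14
`flag = p > 16 or x < 26` → flag = True
So flag = True

Answer: True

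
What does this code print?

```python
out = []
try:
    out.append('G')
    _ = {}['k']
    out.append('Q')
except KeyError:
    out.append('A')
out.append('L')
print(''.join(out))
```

Execution trace: 'G' (try body) → 'A' (except KeyError) → 'L' (after the try/except). Output: GAL

Answer: GAL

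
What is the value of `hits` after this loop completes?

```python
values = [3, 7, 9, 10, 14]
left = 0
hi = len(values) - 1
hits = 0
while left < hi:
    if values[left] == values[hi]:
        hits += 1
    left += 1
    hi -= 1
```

Count matching pairs from ends
`hits` takes the values: 0

Answer: 0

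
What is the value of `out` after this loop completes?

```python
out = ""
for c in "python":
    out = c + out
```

Reverse 'python'
`out` takes the values: "" → "p" → "yp" → "typ" → "htyp" → "ohtyp" → "nohtyp"

Answer: "nohtyp"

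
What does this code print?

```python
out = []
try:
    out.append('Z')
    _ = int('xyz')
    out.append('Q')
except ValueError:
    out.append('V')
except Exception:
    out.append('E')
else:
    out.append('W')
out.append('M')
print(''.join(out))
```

Execution trace: 'Z' (try body) → 'V' (except ValueError) → 'M' (after the try/except). Output: ZVM

Answer: ZVM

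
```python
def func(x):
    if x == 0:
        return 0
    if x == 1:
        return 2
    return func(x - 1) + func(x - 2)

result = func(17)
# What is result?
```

Build up from base cases: func(0)=0, func(1)=2, func(2)=2, func(3)=4, func(4)=6, func(5)=10, func(6)=16, ..., func(17)=3194

Answer: 3194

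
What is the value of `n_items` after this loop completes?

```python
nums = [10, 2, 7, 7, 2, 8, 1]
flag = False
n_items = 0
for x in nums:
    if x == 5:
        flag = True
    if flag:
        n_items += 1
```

Count elements after first 5 in [10, 2, 7, 7, 2, 8, 1]
`n_items` takes the values: 0

Answer: 0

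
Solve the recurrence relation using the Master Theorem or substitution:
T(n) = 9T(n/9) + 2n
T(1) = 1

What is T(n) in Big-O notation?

By Master Theorem: a=9, b=9, f(n)=2n. Since log_9(9) = 1 and f(n) = Θ(n^1), Case 2 applies. T(n) = O(n log n).

Answer: O(n log n)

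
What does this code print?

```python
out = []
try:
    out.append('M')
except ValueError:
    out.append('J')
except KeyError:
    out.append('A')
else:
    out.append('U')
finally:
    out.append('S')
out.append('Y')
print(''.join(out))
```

Execution trace: 'M' (try body, no exception) → 'U' (else) → 'S' (finally) → 'Y' (after the try/except). Output: MUSY

Answer: MUSY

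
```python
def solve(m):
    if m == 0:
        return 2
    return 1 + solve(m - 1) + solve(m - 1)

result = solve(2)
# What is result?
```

solve(m) = 1 + 2·solve(m-1), solve(0)=2. Closed form: (2+1)·2^2 - 1 = 11.

Answer: 11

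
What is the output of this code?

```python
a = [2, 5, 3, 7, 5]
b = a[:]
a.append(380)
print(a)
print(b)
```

Key concept: slice [:] creates copy.
Step by step:
`a = [2, 5, 3, 7, 5]` → a = [2, 5, 3, 7, 5]
`b = a[:]` → b = [2, 5, 3, 7, 5]
`a.append(380)` → a = [2, 5, 3, 7, 5, 380]
`print(a)` → prints [2, 5, 3, 7, 5, 380]
`print(b)` → prints [2, 5, 3, 7, 5]

Answer:
[2, 5, 3, 7, 5, 380]
[2, 5, 3, 7, 5]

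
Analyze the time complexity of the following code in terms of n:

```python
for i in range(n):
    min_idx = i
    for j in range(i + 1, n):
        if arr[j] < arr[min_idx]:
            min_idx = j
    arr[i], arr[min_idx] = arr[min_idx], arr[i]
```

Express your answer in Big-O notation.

This is Selection sort. Time complexity: O(n²).

Answer: O(n²)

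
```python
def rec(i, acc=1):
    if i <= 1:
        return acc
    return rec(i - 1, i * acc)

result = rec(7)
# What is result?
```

Accumulator trace (n, acc): (7, 1) -> (6, 7) -> (5, 42) -> (4, 210) -> (3, 840) -> (2, 2520) -> (1, 5040) -> return 5040

Answer: 5040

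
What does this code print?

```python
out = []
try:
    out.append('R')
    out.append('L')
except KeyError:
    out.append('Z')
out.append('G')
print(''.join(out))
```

Execution trace: 'R' (try body) → 'L' (try body, no exception) → 'G' (after the try/except). Output: RLG

Answer: RLG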